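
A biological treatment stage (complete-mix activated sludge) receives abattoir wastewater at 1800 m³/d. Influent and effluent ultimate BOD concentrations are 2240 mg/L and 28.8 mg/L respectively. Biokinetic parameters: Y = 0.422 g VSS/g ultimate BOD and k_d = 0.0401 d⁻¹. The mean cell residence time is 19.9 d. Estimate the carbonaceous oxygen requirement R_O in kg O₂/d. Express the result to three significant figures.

R_O ≈ 2650 kg O₂/d

The observed yield is Y_obs = Y/(1 + k_d·θ_c) = 0.422 / (1 + 0.0401 × 19.9) = 0.422 / 1.798 = 0.2347 g VSS per g ultimate BOD removed.
Q·(S₀ − S) = 1800 × (2240 − 28.8) × 10⁻³ = 3980 kg/d removed.
P_X = Y_obs·Q·(S₀ − S) = 0.2347 × 3980 = 934.2 kg VSS/d.
R_O = Q·ΔS − 1.42 P_X = 3980 − 1327 = 2654 kg O₂/d.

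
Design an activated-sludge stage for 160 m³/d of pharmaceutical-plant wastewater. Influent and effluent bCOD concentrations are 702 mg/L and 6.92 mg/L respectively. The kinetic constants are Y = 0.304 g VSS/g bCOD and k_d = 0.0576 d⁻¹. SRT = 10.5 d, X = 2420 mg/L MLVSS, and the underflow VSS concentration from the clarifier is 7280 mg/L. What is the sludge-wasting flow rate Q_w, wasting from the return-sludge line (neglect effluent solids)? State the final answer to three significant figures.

Q_w ≈ 2.89 m³/d

From the SRT design equation V = Y Q (S₀−S) θ_c / [X (1 + k_d θ_c)] = 0.304 × 160 × (702 − 6.92) × 10.5 / [2420 × (1 + 0.0576 × 10.5)] = 3.55×10^5 / 3884 = 91.41 m³.
Wasting from the return line (neglecting effluent solids): Q_w = V·X / (θ_c·X_r) = 91.41 × 2420 / (10.5 × 7280) = 2.894 m³/d.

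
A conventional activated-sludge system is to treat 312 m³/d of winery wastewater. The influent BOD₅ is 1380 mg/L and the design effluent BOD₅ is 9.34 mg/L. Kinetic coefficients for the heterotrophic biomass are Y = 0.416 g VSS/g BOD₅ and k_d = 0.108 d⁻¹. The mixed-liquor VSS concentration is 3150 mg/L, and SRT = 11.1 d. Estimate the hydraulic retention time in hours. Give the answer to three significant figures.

From the SRT design equation V = Y Q (S₀−S) θ_c / [X (1 + k_d θ_c)] = 0.416 × 312 × (1380 − 9.34) × 11.1 / [3150 × (1 + 0.108 × 11.1)] = 1.97×10^6 / 6926 = 285.1 m³.
Hydraulic retention time τ = V/Q = 285.1 / 312 = 0.9138 d = 21.93 h.

τ ≈ 21.9 h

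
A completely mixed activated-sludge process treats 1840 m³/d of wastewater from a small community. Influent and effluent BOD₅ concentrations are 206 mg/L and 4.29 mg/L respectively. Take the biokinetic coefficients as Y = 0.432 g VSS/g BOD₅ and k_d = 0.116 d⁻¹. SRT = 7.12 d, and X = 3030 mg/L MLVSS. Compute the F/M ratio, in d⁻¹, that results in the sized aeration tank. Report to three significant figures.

F/M ≈ 0.606 d⁻¹

From the SRT design equation V = Y Q (S₀−S) θ_c / [X (1 + k_d θ_c)] = 0.432 × 1840 × (206 − 4.29) × 7.12 / [3030 × (1 + 0.116 × 7.12)] = 1.14×10^6 / 5533 = 206.3 m³.
Food-to-microorganism ratio F/M = Q S₀ / (V X) = 1840 × 206 / (206.3 × 3030) = 0.6063 d⁻¹.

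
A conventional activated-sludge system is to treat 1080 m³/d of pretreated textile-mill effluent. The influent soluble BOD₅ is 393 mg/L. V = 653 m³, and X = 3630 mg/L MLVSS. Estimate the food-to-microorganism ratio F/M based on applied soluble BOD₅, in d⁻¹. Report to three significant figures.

F/M = applied load / biomass = Q·S₀/(V·X) = 1080 × 393 / (653.0 × 3630) = 0.1791 d⁻¹.

F/M ≈ 0.179 d⁻¹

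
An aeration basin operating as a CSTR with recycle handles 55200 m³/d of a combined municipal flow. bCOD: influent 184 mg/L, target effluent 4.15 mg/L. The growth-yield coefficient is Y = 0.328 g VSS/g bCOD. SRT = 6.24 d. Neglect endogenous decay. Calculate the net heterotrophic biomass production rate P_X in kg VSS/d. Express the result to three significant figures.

No decay correction is needed, so Y_obs = Y = 0.328.
ΔS = 184 − 4.15 = 179.8 mg/L, so the substrate removal rate is 55200 × 179.8/1000 = 9928 kg bCOD/d.
P_X = Y_obs · Q(S₀ − S) = 0.3280 × 9928 = 3256 kg VSS/d.

P_X ≈ 3260 kg VSS/d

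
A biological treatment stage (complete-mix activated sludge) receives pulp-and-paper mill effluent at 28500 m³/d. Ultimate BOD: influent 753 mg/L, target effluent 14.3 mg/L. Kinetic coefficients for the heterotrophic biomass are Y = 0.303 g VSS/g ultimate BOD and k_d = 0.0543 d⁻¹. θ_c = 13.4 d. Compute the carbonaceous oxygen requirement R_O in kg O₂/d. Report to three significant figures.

R_O ≈ 15800 kg O₂/d

The observed yield is Y_obs = Y/(1 + k_d·θ_c) = 0.303 / (1 + 0.0543 × 13.4) = 0.303 / 1.728 = 0.1754 g VSS per g ultimate BOD removed.
Substrate removed = Q·(S₀ − S) = 28500 m³/d × (753 − 14.3) g/m³ = 2.11×10^7 g/d = 21053 kg/d.
Net sludge production P_X = 0.1754 × 21053 = 3692 kg VSS/d.
Carbonaceous O₂ demand = substrate oxidised − cell-mass equivalent = 21053 − 1.42 × 3692 = 15810 kg O₂/d.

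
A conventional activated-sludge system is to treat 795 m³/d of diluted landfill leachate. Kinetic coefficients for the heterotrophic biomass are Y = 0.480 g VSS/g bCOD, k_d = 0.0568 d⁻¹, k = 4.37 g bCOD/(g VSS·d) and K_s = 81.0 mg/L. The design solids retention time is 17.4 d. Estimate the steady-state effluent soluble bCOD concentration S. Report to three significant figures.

From the Monod/SRT balance for a CMAS, S = K_s·(1+k_d θ_c)/[θ_c·(Y k − k_d) − 1] = 81.0 × (1 + 0.0568 × 17.4) / [17.4 × (0.480 × 4.37 − 0.0568) − 1] = 161.1 / 34.51 = 4.667 mg/L.

S ≈ 4.67 mg/L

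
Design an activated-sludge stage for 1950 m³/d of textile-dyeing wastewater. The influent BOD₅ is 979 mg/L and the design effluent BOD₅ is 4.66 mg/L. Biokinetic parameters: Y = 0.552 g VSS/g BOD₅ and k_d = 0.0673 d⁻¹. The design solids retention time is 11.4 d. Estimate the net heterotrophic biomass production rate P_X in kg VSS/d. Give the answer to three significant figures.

P_X ≈ 593 kg VSS/d

Correct the yield for decay: Y_obs = Y/(1 + k_d θ_c) = 0.552 / (1 + 0.0673 × 11.4) = 0.552 / 1.767 = 0.3124.
Substrate removed = Q·(S₀ − S) = 1950 m³/d × (979 − 4.66) g/m³ = 1.9×10^6 g/d = 1900 kg/d.
Net biomass production P_X = Y_obs × Q·(S₀ − S) = 0.3124 × 1900 = 593.5 kg VSS/d.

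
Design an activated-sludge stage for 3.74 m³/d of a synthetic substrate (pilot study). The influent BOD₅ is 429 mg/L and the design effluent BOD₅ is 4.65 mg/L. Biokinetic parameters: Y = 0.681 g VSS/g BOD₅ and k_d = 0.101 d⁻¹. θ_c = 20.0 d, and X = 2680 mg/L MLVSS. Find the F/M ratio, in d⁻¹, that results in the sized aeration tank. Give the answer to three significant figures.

Steady-state biomass mass balance: V·X·(1 + k_d·θ_c) = Y·Q·(S₀ − S)·θ_c, so V = 0.681 × 3.74 × (429 − 4.65) × 20.0 / [2680 × (1 + 0.101 × 20.0)] = 2.16×10^4 / 8094 = 2.671 m³.
F/M = applied load / biomass = Q·S₀/(V·X) = 3.74 × 429 / (2.671 × 2680) = 0.2242 d⁻¹.

F/M ≈ 0.224 d⁻¹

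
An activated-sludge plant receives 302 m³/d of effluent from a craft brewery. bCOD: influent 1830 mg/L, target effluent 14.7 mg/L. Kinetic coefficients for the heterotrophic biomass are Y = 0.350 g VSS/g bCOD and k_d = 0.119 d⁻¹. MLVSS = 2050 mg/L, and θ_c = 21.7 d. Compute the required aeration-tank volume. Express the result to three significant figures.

V ≈ 567 m³

Rearranging the biomass balance for a CMAS with decay, V = Y·Q·ΔS·θ_c / [X·(1+k_d θ_c)] = 0.350 × 302 × (1830 − 14.7) × 21.7 / [2050 × (1 + 0.119 × 21.7)] = 4.16×10^6 / 7344 = 567.0 m³.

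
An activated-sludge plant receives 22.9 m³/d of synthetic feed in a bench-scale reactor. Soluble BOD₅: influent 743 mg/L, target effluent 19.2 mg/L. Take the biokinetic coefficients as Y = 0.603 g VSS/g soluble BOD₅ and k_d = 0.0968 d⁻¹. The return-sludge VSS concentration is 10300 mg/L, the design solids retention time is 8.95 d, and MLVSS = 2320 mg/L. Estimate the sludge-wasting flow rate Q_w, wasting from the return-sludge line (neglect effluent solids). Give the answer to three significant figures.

From the SRT design equation V = Y Q (S₀−S) θ_c / [X (1 + k_d θ_c)] = 0.603 × 22.9 × (743 − 19.2) × 8.95 / [2320 × (1 + 0.0968 × 8.95)] = 8.95×10^4 / 4330 = 20.66 m³.
Q_w = (V·X)/(θ_c X_r) = 20.66 × 2320 / (8.95 × 10300) = 0.5199 m³/d.

Q_w ≈ 0.520 m³/d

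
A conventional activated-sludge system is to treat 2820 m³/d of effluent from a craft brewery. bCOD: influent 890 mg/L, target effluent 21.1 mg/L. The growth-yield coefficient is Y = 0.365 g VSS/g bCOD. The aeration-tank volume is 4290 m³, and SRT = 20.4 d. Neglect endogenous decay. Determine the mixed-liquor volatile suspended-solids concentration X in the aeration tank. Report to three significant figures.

From V·X = Y·Q·(S₀ − S)·θ_c (decay neglected): X = 0.365 × 2820 × (890 − 21.1) × 20.4 / 4290 = 4253 mg/L.

X ≈ 4250 mg/L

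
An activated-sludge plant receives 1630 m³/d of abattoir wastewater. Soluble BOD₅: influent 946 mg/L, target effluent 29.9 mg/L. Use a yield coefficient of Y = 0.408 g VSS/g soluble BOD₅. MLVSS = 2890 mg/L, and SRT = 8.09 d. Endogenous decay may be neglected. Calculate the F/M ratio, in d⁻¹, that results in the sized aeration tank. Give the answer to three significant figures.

F/M ≈ 0.313 d⁻¹

With k_d = 0 the design equation reduces to V = Y Q (S₀−S) θ_c / X = 0.408 × 1630 × (946 − 29.9) × 8.09 / 2890 = 1705 m³.
F/M = applied load / biomass = Q·S₀/(V·X) = 1630 × 946 / (1705 × 2890) = 0.3129 d⁻¹.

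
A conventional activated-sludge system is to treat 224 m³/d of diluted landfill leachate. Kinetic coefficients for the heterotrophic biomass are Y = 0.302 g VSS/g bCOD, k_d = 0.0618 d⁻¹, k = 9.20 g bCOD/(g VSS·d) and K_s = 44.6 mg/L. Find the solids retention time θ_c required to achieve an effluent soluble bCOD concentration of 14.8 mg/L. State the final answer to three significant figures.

θ_c ≈ 1.59 d

From 1/θ_c = Y·k·S/(K_s + S) − k_d: Y·k·S/(K_s+S) = 0.302 × 9.20 × 14.8 / (44.6 + 14.8) = 0.6923 d⁻¹.
Then 1/θ_c = μ − k_d = 0.6923 − 0.0618 = 0.6305 d⁻¹, giving θ_c = 1.586 d.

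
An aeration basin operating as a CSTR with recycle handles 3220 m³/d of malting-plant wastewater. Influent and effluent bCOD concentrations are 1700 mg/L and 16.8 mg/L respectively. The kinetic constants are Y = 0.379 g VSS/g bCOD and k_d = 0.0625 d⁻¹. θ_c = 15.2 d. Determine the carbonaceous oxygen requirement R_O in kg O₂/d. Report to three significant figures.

Y_obs = Y / (1 + k_d θ_c) = 0.379 / (1 + 0.0625 × 15.2) = 0.379 / 1.950 = 0.1944.
Q·(S₀ − S) = 3220 × (1700 − 16.8) × 10⁻³ = 5420 kg/d removed.
Biomass synthesised: P_X = Y_obs × 5420 = 1053 kg VSS/d.
R_O = Q·ΔS − 1.42 P_X = 5420 − 1496 = 3924 kg O₂/d.

R_O ≈ 3920 kg O₂/d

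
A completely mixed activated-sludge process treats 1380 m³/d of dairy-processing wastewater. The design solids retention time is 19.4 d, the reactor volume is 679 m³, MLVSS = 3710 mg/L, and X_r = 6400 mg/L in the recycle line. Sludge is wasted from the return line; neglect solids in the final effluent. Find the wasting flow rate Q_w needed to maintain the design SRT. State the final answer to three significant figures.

Q_w ≈ 20.3 m³/d

θ_c = V·X/(Q_w·X_r) when wasting from the recycle, so Q_w = V·X/(θ_c·X_r) = 679.0 × 3710 / (19.4 × 6400) = 20.29 m³/d.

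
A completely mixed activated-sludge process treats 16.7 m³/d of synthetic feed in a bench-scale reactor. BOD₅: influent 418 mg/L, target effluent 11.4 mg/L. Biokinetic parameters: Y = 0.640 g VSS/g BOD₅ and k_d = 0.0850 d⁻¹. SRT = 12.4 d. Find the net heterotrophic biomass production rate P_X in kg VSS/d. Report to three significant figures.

P_X ≈ 2.12 kg VSS/d

The observed yield is Y_obs = Y/(1 + k_d·θ_c) = 0.640 / (1 + 0.0850 × 12.4) = 0.640 / 2.054 = 0.3116 g VSS per g BOD₅ removed.
Mass of BOD₅ removed per day: Q(S₀ − S) = 16.7 × 406.6 g/m³ = 6.790 kg/d.
P_X = Y_obs · Q(S₀ − S) = 0.3116 × 6.790 = 2.116 kg VSS/d.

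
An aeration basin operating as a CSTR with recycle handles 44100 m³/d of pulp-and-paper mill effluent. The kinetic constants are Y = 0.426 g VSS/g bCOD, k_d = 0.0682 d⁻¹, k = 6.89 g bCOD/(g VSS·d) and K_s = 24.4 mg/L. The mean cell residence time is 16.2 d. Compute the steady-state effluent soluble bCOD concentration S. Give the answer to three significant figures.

From the Monod/SRT balance for a CMAS, S = K_s·(1+k_d θ_c)/[θ_c·(Y k − k_d) − 1] = 24.4 × (1 + 0.0682 × 16.2) / [16.2 × (0.426 × 6.89 − 0.0682) − 1] = 51.36 / 45.44 = 1.130 mg/L.

S ≈ 1.13 mg/L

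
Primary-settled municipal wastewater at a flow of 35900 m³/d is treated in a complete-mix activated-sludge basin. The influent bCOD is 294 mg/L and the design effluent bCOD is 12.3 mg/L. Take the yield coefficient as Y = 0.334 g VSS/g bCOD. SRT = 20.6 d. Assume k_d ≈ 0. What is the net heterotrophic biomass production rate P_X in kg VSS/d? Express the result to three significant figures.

P_X ≈ 3380 kg VSS/d

Since k_d ≈ 0, Y_obs = Y = 0.334 g VSS/g bCOD.
ΔS = 294 − 12.3 = 281.7 mg/L, so the substrate removal rate is 35900 × 281.7/1000 = 10113 kg bCOD/d.
So the net sludge growth is P_X = 0.3340 × 10113 = 3378 kg VSS/d.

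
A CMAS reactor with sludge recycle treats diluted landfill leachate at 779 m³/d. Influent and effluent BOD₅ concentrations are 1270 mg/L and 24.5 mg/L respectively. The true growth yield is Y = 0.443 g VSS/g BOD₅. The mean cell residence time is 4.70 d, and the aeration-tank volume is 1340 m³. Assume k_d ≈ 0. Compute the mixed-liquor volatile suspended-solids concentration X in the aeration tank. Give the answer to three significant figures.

X = Y·Q·ΔS·θ_c / V = 0.443 × 779 × (1270 − 24.5) × 4.70 / 1340 = 1508 mg/L.

X ≈ 1510 mg/L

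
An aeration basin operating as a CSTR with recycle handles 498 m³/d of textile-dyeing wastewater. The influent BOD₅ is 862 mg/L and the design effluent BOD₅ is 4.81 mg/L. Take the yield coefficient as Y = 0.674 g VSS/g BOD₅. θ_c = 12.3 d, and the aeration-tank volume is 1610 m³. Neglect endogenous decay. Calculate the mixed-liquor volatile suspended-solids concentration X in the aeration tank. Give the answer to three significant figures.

From V·X = Y·Q·(S₀ − S)·θ_c (decay neglected): X = 0.674 × 498 × (862 − 4.81) × 12.3 / 1610 = 2198 mg/L.

X ≈ 2200 mg/L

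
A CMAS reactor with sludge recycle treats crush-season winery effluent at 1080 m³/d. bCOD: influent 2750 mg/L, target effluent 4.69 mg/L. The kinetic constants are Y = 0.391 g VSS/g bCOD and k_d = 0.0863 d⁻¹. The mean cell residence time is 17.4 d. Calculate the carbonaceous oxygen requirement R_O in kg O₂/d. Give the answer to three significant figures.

The observed yield is Y_obs = Y/(1 + k_d·θ_c) = 0.391 / (1 + 0.0863 × 17.4) = 0.391 / 2.502 = 0.1563 g VSS per g bCOD removed.
Mass of bCOD removed per day: Q(S₀ − S) = 1080 × 2745 g/m³ = 2965 kg/d.
Net sludge production P_X = 0.1563 × 2965 = 463.4 kg VSS/d.
R_O = Q·ΔS − 1.42 P_X = 2965 − 658.1 = 2307 kg O₂/d.

R_O ≈ 2310 kg O₂/d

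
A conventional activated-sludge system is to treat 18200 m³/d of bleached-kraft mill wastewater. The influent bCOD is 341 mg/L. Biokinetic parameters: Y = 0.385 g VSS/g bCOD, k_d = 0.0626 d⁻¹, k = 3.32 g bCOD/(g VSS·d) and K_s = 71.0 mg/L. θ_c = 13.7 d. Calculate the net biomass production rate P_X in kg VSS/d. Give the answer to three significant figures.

Effluent substrate depends only on kinetics and SRT: S = K_s(1 + k_d θ_c) / [θ_c(Yk − k_d) − 1] = 71.0 × (1 + 0.0626 × 13.7) / [13.7 × (0.385 × 3.32 − 0.0626) − 1] = 131.9 / 15.65 = 8.426 mg/L.
Correct the yield for decay: Y_obs = Y/(1 + k_d θ_c) = 0.385 / (1 + 0.0626 × 13.7) = 0.385 / 1.858 = 0.2073.
ΔS = 341 − 8.43 = 332.6 mg/L, so the substrate removal rate is 18200 × 332.6/1000 = 6053 kg bCOD/d.
P_X = Y_obs · Q(S₀ − S) = 0.2073 × 6053 = 1254 kg VSS/d.

P_X ≈ 1250 kg VSS/d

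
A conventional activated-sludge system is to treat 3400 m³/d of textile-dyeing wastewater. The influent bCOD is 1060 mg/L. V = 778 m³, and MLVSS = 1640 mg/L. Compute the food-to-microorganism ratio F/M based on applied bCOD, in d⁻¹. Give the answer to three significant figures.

Food-to-microorganism ratio F/M = Q S₀ / (V X) = 3400 × 1060 / (778.0 × 1640) = 2.825 d⁻¹.

F/M ≈ 2.82 d⁻¹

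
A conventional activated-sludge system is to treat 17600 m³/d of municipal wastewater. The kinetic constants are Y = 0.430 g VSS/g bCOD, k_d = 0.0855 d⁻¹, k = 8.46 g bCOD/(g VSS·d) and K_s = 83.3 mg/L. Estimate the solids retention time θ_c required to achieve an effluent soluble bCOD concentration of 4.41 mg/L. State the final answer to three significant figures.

θ_c ≈ 10.3 d

Specific growth rate at S = 4.41 mg/L: μ = YkS/(K_s+S) = 0.430·8.46·4.41/(83.3+4.41) = 0.1829 d⁻¹.
θ_c = 1/(μ − k_d) = 1/(0.1829 − 0.0855) = 1/0.09741 = 10.27 d.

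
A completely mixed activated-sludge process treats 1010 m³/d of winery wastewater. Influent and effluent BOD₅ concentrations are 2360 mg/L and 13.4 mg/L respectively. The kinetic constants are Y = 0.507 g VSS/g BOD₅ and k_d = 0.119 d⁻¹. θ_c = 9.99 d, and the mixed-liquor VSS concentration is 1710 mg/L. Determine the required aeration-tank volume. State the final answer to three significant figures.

V ≈ 3210 m³

From the SRT design equation V = Y Q (S₀−S) θ_c / [X (1 + k_d θ_c)] = 0.507 × 1010 × (2360 − 13.4) × 9.99 / [1710 × (1 + 0.119 × 9.99)] = 1.2×10^7 / 3743 = 3207 m³.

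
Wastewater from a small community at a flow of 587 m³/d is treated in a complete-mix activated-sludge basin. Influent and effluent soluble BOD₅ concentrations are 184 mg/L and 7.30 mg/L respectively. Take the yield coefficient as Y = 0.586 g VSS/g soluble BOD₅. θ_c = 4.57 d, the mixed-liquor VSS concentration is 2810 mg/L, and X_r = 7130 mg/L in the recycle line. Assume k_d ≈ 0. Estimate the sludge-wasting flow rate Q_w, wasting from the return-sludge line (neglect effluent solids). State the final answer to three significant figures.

Q_w ≈ 8.52 m³/d

With k_d = 0 the design equation reduces to V = Y Q (S₀−S) θ_c / X = 0.586 × 587 × (184 − 7.30) × 4.57 / 2810 = 98.85 m³.
Q_w = (V·X)/(θ_c X_r) = 98.85 × 2810 / (4.57 × 7130) = 8.525 m³/d.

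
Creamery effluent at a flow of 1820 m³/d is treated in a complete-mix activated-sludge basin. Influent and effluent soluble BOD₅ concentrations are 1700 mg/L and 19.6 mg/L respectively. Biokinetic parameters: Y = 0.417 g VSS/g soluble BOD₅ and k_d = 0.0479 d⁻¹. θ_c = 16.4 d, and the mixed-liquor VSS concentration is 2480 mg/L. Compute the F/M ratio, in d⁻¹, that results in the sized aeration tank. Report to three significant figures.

F/M ≈ 0.264 d⁻¹

Steady-state biomass mass balance: V·X·(1 + k_d·θ_c) = Y·Q·(S₀ − S)·θ_c, so V = 0.417 × 1820 × (1700 − 19.6) × 16.4 / [2480 × (1 + 0.0479 × 16.4)] = 2.09×10^7 / 4428 = 4723 m³.
F/M = Q·S₀ / (V·X) = 1820 × 1700 / (4723 × 2480) = 0.2641 g soluble BOD₅·(g VSS·d)⁻¹.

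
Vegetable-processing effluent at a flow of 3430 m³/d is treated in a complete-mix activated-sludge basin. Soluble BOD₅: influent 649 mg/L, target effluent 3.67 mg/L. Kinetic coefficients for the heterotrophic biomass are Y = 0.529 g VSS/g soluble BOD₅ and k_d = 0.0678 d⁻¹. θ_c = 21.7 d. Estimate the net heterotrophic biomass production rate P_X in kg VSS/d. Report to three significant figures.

P_X ≈ 474 kg VSS/d

The observed yield is Y_obs = Y/(1 + k_d·θ_c) = 0.529 / (1 + 0.0678 × 21.7) = 0.529 / 2.471 = 0.2141 g VSS per g soluble BOD₅ removed.
Q·(S₀ − S) = 3430 × (649 − 3.67) × 10⁻³ = 2213 kg/d removed.
Net biomass production P_X = Y_obs × Q·(S₀ − S) = 0.2141 × 2213 = 473.8 kg VSS/d.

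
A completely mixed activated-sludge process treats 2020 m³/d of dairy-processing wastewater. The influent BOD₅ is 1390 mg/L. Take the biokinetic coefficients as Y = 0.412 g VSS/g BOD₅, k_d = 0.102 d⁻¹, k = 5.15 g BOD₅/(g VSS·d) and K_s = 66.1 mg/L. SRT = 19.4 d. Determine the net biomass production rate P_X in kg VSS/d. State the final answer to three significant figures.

P_X ≈ 387 kg VSS/d

For a completely mixed reactor with recycle the Lawrence–McCarty relation gives S = K_s·(1 + k_d·θ_c) / [θ_c·(Y·k − k_d) − 1] = 66.1 × (1 + 0.102 × 19.4) / [19.4 × (0.412 × 5.15 − 0.102) − 1] = 196.9 / 38.18 = 5.157 mg/L.
Y_obs = Y / (1 + k_d θ_c) = 0.412 / (1 + 0.102 × 19.4) = 0.412 / 2.979 = 0.1383.
Substrate removed = Q·(S₀ − S) = 2020 m³/d × (1390 − 5.16) g/m³ = 2.8×10^6 g/d = 2797 kg/d.
So the net sludge growth is P_X = 0.1383 × 2797 = 386.9 kg VSS/d.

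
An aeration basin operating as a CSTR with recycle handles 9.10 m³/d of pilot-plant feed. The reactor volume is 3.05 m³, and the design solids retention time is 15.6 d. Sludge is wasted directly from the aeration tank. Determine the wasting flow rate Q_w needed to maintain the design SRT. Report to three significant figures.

Q_w ≈ 0.196 m³/d

With mixed-liquor wasting, θ_c = V/Q_w, so Q_w = V/θ_c = 3.050/15.6 = 0.1955 m³/d.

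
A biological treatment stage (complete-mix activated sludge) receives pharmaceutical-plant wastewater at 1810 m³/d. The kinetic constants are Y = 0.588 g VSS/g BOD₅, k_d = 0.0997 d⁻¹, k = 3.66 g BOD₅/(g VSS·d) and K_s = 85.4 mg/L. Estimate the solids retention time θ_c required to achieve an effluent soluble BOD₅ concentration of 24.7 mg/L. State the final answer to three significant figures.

θ_c ≈ 2.61 d

Specific growth rate at S = 24.7 mg/L: μ = YkS/(K_s+S) = 0.588·3.66·24.7/(85.4+24.7) = 0.4828 d⁻¹.
1/θ_c = 0.4828 − 0.0997 = 0.3831 d⁻¹, so θ_c = 2.610 d.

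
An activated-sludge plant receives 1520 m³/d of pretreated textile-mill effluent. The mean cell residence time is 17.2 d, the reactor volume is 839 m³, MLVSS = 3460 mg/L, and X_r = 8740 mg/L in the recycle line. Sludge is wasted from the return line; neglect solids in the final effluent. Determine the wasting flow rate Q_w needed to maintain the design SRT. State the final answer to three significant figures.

Wasting from the return line (neglecting effluent solids): Q_w = V·X / (θ_c·X_r) = 839.0 × 3460 / (17.2 × 8740) = 19.31 m³/d.

Q_w ≈ 19.3 m³/d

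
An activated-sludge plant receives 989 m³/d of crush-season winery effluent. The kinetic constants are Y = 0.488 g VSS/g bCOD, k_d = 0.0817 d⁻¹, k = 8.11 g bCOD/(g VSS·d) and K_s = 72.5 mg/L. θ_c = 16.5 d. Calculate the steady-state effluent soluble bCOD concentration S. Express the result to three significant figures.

S ≈ 2.70 mg/L

For a completely mixed reactor with recycle the Lawrence–McCarty relation gives S = K_s·(1 + k_d·θ_c) / [θ_c·(Y·k − k_d) − 1] = 72.5 × (1 + 0.0817 × 16.5) / [16.5 × (0.488 × 8.11 − 0.0817) − 1] = 170.2 / 62.95 = 2.704 mg/L.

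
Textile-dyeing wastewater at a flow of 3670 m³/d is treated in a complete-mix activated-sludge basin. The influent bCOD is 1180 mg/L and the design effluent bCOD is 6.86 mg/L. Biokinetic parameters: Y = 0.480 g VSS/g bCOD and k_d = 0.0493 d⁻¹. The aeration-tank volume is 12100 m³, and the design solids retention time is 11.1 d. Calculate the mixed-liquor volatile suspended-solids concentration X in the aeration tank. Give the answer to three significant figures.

From V·X·(1 + k_d·θ_c) = Y·Q·(S₀ − S)·θ_c: X = 0.480 × 3670 × (1180 − 6.86) × 11.1 / [12100 × (1 + 0.0493 × 11.1)] = 1225 mg/L.

X ≈ 1230 mg/L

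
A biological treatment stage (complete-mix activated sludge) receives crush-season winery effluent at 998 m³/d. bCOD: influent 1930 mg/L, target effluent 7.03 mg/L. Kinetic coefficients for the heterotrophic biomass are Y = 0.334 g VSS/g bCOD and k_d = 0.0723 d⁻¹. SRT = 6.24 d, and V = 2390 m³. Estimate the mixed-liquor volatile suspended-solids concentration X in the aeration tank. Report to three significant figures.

From V·X·(1 + k_d·θ_c) = Y·Q·(S₀ − S)·θ_c: X = 0.334 × 998 × (1930 − 7.03) × 6.24 / [2390 × (1 + 0.0723 × 6.24)] = 1153 mg/L.

X ≈ 1150 mg/L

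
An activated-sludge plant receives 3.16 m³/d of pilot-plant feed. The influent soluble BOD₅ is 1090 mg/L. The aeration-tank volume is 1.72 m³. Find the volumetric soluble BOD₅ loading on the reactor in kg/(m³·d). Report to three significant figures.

L_v = Q S₀ / V = 3.16 × 1090 × 10⁻³ / 1.720 = 2.003 kg/(m³·d).

L_v ≈ 2.00 kg soluble BOD₅/(m³·d)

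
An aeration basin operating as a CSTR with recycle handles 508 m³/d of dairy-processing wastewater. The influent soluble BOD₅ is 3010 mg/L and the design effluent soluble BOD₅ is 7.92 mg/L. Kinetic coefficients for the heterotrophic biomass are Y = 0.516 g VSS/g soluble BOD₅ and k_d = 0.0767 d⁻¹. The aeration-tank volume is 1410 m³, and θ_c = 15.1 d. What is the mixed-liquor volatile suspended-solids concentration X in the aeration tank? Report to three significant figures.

X = Y·Q·ΔS·θ_c / [V·(1 + k_d θ_c)] = 0.516 × 508 × (3010 − 7.92) × 15.1 / [1410 × (1 + 0.0767 × 15.1)] = 3905 mg/L.

X ≈ 3900 mg/L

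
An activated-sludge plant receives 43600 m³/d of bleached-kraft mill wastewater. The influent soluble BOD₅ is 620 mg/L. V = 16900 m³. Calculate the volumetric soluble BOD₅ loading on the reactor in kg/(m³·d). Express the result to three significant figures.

L_v ≈ 1.60 kg soluble BOD₅/(m³·d)

Applied soluble BOD₅ load per unit volume = Q·S₀/V = (43600 × 620/1000)/16900 = 1.600 kg soluble BOD₅·m⁻³·d⁻¹.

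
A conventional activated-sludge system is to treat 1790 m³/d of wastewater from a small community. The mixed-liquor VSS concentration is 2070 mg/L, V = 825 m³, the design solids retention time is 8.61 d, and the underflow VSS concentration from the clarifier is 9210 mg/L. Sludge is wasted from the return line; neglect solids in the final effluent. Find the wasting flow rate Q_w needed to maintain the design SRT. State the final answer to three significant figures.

Wasting from the return line (neglecting effluent solids): Q_w = V·X / (θ_c·X_r) = 825.0 × 2070 / (8.61 × 9210) = 21.54 m³/d.

Q_w ≈ 21.5 m³/d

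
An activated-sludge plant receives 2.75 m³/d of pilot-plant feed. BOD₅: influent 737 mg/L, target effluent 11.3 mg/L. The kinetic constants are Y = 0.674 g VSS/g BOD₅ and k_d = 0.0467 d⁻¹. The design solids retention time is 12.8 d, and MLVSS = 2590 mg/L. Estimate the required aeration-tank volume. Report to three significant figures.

V ≈ 4.16 m³

From the SRT design equation V = Y Q (S₀−S) θ_c / [X (1 + k_d θ_c)] = 0.674 × 2.75 × (737 − 11.3) × 12.8 / [2590 × (1 + 0.0467 × 12.8)] = 1.72×10^4 / 4138 = 4.161 m³.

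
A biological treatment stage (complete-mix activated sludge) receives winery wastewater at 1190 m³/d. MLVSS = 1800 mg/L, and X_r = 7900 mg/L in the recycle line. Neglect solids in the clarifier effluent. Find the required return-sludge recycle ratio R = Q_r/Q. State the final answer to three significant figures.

Solids balance on the clarifier gives (1+R)X = R·X_r, so R = X/(X_r − X) = 1800 / (7900 − 1800) = 0.2951.

R ≈ 0.295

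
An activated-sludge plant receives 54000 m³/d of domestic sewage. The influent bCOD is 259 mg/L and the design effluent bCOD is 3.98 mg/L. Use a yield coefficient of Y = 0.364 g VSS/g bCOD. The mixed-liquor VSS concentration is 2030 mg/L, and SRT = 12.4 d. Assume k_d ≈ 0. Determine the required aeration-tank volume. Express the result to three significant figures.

With k_d = 0 the design equation reduces to V = Y Q (S₀−S) θ_c / X = 0.364 × 54000 × (259 − 3.98) × 12.4 / 2030 = 30619 m³.

V ≈ 30600 m³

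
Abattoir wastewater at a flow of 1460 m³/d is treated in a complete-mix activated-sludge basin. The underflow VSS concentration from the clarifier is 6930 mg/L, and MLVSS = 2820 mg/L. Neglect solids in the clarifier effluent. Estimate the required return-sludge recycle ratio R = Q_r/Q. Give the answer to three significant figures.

R ≈ 0.686

Solids balance on the clarifier gives (1+R)X = R·X_r, so R = X/(X_r − X) = 2820 / (6930 − 2820) = 0.6861.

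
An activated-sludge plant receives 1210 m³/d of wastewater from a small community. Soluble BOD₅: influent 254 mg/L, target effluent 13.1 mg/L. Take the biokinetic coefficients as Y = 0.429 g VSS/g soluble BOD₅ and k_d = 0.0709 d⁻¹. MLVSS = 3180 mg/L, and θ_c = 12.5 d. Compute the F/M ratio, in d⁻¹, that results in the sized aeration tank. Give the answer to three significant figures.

F/M ≈ 0.371 d⁻¹

Steady-state biomass mass balance: V·X·(1 + k_d·θ_c) = Y·Q·(S₀ − S)·θ_c, so V = 0.429 × 1210 × (254 − 13.1) × 12.5 / [3180 × (1 + 0.0709 × 12.5)] = 1.56×10^6 / 5998 = 260.6 m³.
F/M = applied load / biomass = Q·S₀/(V·X) = 1210 × 254 / (260.6 × 3180) = 0.3709 d⁻¹.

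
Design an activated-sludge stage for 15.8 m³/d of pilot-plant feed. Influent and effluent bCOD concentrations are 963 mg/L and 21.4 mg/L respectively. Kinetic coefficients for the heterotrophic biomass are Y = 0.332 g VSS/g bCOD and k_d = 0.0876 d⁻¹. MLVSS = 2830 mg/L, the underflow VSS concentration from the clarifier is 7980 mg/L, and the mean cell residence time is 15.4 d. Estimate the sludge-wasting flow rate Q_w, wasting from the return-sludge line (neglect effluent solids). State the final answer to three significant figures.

Steady-state biomass mass balance: V·X·(1 + k_d·θ_c) = Y·Q·(S₀ − S)·θ_c, so V = 0.332 × 15.8 × (963 − 21.4) × 15.4 / [2830 × (1 + 0.0876 × 15.4)] = 7.61×10^4 / 6648 = 11.44 m³.
Q_w = (V·X)/(θ_c X_r) = 11.44 × 2830 / (15.4 × 7980) = 0.2635 m³/d.

Q_w ≈ 0.263 m³/d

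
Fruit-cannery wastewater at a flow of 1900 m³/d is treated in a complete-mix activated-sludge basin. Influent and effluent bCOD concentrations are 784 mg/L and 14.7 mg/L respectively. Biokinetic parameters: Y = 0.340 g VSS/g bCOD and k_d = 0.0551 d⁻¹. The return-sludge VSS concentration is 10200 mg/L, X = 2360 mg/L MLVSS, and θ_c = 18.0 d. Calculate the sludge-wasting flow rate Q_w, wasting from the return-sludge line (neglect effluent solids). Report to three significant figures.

Q_w ≈ 24.5 m³/d

From the SRT design equation V = Y Q (S₀−S) θ_c / [X (1 + k_d θ_c)] = 0.340 × 1900 × (784 − 14.7) × 18.0 / [2360 × (1 + 0.0551 × 18.0)] = 8.95×10^6 / 4701 = 1903 m³.
Wasting from the return line (neglecting effluent solids): Q_w = V·X / (θ_c·X_r) = 1903 × 2360 / (18.0 × 10200) = 24.46 m³/d.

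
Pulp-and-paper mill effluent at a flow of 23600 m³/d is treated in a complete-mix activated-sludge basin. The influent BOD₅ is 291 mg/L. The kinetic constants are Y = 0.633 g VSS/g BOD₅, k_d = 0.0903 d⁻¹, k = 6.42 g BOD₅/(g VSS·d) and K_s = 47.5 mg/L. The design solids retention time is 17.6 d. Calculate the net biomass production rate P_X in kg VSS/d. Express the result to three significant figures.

P_X ≈ 1670 kg VSS/d

From the Monod/SRT balance for a CMAS, S = K_s·(1+k_d θ_c)/[θ_c·(Y k − k_d) − 1] = 47.5 × (1 + 0.0903 × 17.6) / [17.6 × (0.633 × 6.42 − 0.0903) − 1] = 123.0 / 68.93 = 1.784 mg/L.
Observed yield with endogenous decay: Y_obs = Y / (1 + k_d·θ_c) = 0.633 / (1 + 0.0903 × 17.6) = 0.633 / 2.589 = 0.2445 g VSS/g BOD₅.
Q·(S₀ − S) = 23600 × (291 − 1.78) × 10⁻³ = 6826 kg/d removed.
So the net sludge growth is P_X = 0.2445 × 6826 = 1669 kg VSS/d.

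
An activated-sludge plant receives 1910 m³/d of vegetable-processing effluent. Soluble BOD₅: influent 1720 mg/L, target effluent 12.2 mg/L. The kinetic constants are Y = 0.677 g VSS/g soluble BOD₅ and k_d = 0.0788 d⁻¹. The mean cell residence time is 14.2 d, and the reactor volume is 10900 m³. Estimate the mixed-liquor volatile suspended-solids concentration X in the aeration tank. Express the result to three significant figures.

From V·X·(1 + k_d·θ_c) = Y·Q·(S₀ − S)·θ_c: X = 0.677 × 1910 × (1720 − 12.2) × 14.2 / [10900 × (1 + 0.0788 × 14.2)] = 1358 mg/L.

X ≈ 1360 mg/L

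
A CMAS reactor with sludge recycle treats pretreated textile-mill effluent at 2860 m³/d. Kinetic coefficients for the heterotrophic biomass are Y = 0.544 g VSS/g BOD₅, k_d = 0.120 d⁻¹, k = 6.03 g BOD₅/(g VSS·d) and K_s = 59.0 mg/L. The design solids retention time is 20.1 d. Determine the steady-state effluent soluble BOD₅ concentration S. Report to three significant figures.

S ≈ 3.22 mg/L

Effluent substrate depends only on kinetics and SRT: S = K_s(1 + k_d θ_c) / [θ_c(Yk − k_d) − 1] = 59.0 × (1 + 0.120 × 20.1) / [20.1 × (0.544 × 6.03 − 0.120) − 1] = 201.3 / 62.52 = 3.220 mg/L.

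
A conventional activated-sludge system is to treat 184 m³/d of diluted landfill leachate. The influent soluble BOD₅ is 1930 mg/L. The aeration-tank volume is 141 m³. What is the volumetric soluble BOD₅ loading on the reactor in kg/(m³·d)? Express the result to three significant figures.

L_v ≈ 2.52 kg soluble BOD₅/(m³·d)

L_v = Q S₀ / V = 184 × 1930 × 10⁻³ / 141.0 = 2.519 kg/(m³·d).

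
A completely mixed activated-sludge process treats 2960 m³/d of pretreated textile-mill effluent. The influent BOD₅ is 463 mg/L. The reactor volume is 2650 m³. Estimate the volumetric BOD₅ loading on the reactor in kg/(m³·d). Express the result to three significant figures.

L_v = Q S₀ / V = 2960 × 463 × 10⁻³ / 2650 = 0.5172 kg/(m³·d).

L_v ≈ 0.517 kg BOD₅/(m³·d)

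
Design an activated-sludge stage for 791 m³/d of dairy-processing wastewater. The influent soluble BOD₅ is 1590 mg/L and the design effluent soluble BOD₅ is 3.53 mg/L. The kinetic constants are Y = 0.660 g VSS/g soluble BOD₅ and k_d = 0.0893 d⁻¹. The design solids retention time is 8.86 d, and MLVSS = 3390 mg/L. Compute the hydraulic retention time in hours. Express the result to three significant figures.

Rearranging the biomass balance for a CMAS with decay, V = Y·Q·ΔS·θ_c / [X·(1+k_d θ_c)] = 0.660 × 791 × (1590 − 3.53) × 8.86 / [3390 × (1 + 0.0893 × 8.86)] = 7.34×10^6 / 6072 = 1208 m³.
τ = V/Q = 1208/791 = 1.528 d, or 36.67 h.

τ ≈ 36.7 h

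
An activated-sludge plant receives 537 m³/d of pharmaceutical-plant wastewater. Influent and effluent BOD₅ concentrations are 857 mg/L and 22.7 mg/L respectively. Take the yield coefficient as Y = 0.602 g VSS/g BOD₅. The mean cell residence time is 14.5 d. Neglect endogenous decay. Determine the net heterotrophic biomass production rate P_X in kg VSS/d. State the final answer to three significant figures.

Since k_d ≈ 0, Y_obs = Y = 0.602 g VSS/g BOD₅.
Mass of BOD₅ removed per day: Q(S₀ − S) = 537 × 834.3 g/m³ = 448.0 kg/d.
P_X = Y_obs · Q(S₀ − S) = 0.6020 × 448.0 = 269.7 kg VSS/d.

P_X ≈ 270 kg VSS/d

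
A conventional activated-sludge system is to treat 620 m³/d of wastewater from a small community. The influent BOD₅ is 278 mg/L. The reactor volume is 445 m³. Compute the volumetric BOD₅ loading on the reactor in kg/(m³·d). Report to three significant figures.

Applied BOD₅ load per unit volume = Q·S₀/V = (620 × 278/1000)/445.0 = 0.3873 kg BOD₅·m⁻³·d⁻¹.

L_v ≈ 0.387 kg BOD₅/(m³·d)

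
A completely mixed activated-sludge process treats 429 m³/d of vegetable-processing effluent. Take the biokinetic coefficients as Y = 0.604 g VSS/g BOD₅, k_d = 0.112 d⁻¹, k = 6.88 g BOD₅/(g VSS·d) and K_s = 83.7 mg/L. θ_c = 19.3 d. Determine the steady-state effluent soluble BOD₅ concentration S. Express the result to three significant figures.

Effluent substrate depends only on kinetics and SRT: S = K_s(1 + k_d θ_c) / [θ_c(Yk − k_d) − 1] = 83.7 × (1 + 0.112 × 19.3) / [19.3 × (0.604 × 6.88 − 0.112) − 1] = 264.6 / 77.04 = 3.435 mg/L.

S ≈ 3.43 mg/L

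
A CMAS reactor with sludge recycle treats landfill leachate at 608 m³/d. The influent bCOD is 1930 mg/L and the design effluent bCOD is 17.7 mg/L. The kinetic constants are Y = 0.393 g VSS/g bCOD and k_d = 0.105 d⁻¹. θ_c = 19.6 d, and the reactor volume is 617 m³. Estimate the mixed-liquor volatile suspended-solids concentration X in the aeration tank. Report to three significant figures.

Solving the biomass balance for X: X = Y Q (S₀−S) θ_c / [V (1+k_d θ_c)] = 0.393 × 608 × (1930 − 17.7) × 19.6 / [617 × (1 + 0.105 × 19.6)] = 4747 mg/L.

X ≈ 4750 mg/L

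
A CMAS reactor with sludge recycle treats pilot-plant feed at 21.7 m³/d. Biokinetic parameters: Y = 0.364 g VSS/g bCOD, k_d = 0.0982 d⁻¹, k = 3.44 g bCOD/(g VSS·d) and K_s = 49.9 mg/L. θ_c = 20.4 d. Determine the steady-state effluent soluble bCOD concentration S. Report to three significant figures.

S ≈ 6.65 mg/L

For a completely mixed reactor with recycle the Lawrence–McCarty relation gives S = K_s·(1 + k_d·θ_c) / [θ_c·(Y·k − k_d) − 1] = 49.9 × (1 + 0.0982 × 20.4) / [20.4 × (0.364 × 3.44 − 0.0982) − 1] = 149.9 / 22.54 = 6.649 mg/L.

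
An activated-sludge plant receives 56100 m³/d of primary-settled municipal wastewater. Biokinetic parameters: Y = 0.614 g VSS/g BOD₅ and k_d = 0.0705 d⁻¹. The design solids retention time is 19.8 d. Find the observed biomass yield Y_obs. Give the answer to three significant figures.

Y_obs ≈ 0.256 g VSS/g BOD₅

Y_obs = Y / (1 + k_d θ_c) = 0.614 / (1 + 0.0705 × 19.8) = 0.614 / 2.396 = 0.2563.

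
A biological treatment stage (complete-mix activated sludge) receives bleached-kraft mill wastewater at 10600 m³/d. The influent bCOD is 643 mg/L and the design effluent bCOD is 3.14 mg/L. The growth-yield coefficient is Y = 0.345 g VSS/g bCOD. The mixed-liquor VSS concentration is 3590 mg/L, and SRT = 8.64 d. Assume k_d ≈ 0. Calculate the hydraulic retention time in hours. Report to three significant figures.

Biomass mass balance (decay neglected): V·X = Y·Q·(S₀ − S)·θ_c, so V = 0.345 × 10600 × (643 − 3.14) × 8.64 / 3590 = 5632 m³.
τ = V/Q = 5632/10600 = 0.5313 d, or 12.75 h.

τ ≈ 12.8 h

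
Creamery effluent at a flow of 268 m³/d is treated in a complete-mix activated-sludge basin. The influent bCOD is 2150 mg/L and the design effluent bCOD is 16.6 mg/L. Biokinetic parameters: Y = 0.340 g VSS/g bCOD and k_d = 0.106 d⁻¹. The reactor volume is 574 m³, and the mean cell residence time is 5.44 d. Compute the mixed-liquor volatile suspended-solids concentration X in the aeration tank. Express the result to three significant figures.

From V·X·(1 + k_d·θ_c) = Y·Q·(S₀ − S)·θ_c: X = 0.340 × 268 × (2150 − 16.6) × 5.44 / [574 × (1 + 0.106 × 5.44)] = 1169 mg/L.

X ≈ 1170 mg/L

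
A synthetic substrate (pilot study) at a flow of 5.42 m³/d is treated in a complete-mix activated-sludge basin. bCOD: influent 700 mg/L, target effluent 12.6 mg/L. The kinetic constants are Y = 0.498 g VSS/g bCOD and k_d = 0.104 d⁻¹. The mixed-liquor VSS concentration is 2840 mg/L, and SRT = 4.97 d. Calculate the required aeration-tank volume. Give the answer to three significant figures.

V ≈ 2.14 m³

From the SRT design equation V = Y Q (S₀−S) θ_c / [X (1 + k_d θ_c)] = 0.498 × 5.42 × (700 − 12.6) × 4.97 / [2840 × (1 + 0.104 × 4.97)] = 9.22×10^3 / 4308 = 2.141 m³.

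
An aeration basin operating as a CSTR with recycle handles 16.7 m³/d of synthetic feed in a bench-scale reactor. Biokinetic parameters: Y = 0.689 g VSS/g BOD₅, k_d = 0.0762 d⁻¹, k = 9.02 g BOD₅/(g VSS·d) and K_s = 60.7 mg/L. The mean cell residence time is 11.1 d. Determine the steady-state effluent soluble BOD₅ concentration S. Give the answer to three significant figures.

From the Monod/SRT balance for a CMAS, S = K_s·(1+k_d θ_c)/[θ_c·(Y k − k_d) − 1] = 60.7 × (1 + 0.0762 × 11.1) / [11.1 × (0.689 × 9.02 − 0.0762) − 1] = 112.0 / 67.14 = 1.669 mg/L.

S ≈ 1.67 mg/L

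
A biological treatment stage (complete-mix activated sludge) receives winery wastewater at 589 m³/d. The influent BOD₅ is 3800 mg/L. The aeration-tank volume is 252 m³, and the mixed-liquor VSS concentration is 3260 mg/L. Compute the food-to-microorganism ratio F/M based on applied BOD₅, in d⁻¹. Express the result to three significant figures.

F/M ≈ 2.72 d⁻¹

Food-to-microorganism ratio F/M = Q S₀ / (V X) = 589 × 3800 / (252.0 × 3260) = 2.724 d⁻¹.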